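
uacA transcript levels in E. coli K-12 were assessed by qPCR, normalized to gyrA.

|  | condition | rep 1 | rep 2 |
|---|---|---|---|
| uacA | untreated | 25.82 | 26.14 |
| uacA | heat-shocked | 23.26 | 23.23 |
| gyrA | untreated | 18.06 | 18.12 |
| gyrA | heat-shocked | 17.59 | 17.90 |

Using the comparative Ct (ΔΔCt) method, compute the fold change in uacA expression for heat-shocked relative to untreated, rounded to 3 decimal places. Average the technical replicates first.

Mean Ct: uacA untreated 25.980; uacA heat-shocked 23.245; gyrA untreated 18.090; gyrA heat-shocked 17.745
ΔCt(untreated) = 25.980 − 18.090 = 7.890
ΔCt(heat-shocked) = 23.245 − 17.745 = 5.500
ΔΔCt = 5.500 − 7.890 = -2.390
Fold change = 2^(−(-2.390)) = 2^2.390 = 5.2416

5.242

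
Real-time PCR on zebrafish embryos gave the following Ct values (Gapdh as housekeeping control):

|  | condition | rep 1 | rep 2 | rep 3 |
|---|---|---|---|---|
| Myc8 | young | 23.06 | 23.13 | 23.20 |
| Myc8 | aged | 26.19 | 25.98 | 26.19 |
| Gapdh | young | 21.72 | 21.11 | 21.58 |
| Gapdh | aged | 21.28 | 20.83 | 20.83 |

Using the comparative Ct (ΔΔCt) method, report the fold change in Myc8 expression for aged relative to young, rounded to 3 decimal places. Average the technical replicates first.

0.090

Mean Ct: Myc8 young 23.130; Myc8 aged 26.120; Gapdh young 21.470; Gapdh aged 20.980
ΔCt(young) = 23.130 − 21.470 = 1.660
ΔCt(aged) = 26.120 − 20.980 = 5.140
ΔΔCt = 5.140 − 1.660 = 3.480
Fold change = 2^(−3.480) = 0.0896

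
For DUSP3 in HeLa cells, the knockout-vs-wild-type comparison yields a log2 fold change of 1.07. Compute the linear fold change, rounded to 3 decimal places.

2.099

Fold change = 2^(1.07) = 2.0994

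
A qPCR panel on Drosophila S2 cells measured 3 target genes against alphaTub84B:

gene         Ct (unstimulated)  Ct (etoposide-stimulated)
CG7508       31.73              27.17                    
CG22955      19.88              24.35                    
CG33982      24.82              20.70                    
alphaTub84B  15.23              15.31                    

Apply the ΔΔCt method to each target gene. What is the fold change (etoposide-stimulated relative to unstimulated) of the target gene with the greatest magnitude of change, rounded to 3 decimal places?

24.933

CG7508: ΔΔCt = (27.17−15.31) − (31.73−15.23) = 11.86 − 16.50 = -4.64; fold change = 2^4.64 = 24.933
CG22955: ΔΔCt = (24.35−15.31) − (19.88−15.23) = 9.04 − 4.65 = 4.39; fold change = 2^-4.39 = 0.048
CG33982: ΔΔCt = (20.70−15.31) − (24.82−15.23) = 5.39 − 9.59 = -4.20; fold change = 2^4.20 = 18.379
CG7508 has the largest |ΔΔCt| = 4.64.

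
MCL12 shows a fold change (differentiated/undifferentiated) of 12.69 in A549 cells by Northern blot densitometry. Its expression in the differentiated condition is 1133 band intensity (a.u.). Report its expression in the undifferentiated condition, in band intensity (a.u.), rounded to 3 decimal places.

89.283

undifferentiated expression = 1133 / 12.69 = 89.283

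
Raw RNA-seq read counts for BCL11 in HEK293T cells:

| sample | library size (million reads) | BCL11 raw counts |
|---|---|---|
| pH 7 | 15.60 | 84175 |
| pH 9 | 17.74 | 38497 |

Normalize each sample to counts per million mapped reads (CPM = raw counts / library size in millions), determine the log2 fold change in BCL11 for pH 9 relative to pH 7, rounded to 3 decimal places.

-1.314

CPM(pH 7) = 84175 / 15.60 = 5395.8333
CPM(pH 9) = 38497 / 17.74 = 2170.0676
Fold change = 2170.0676 / 5395.8333 = 0.40217
log2(0.40217) = -1.3141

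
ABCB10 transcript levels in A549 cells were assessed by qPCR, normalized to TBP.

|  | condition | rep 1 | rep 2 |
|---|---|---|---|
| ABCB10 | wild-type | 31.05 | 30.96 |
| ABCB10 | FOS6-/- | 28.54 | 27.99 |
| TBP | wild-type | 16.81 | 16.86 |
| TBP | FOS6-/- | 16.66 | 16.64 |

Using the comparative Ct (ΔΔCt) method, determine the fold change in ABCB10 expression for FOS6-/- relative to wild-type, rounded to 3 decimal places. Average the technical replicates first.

Mean Ct: ABCB10 wild-type 31.005; ABCB10 FOS6-/- 28.265; TBP wild-type 16.835; TBP FOS6-/- 16.650
ΔCt(wild-type) = 31.005 − 16.835 = 14.170
ΔCt(FOS6-/-) = 28.265 − 16.650 = 11.615
ΔΔCt = 11.615 − 14.170 = -2.555
Fold change = 2^(−(-2.555)) = 2^2.555 = 5.8767

5.877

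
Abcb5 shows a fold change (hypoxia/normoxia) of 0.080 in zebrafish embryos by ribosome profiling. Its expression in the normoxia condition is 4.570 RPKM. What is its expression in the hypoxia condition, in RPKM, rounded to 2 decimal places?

hypoxia expression = 4.570 × 0.080 = 0.37

0.37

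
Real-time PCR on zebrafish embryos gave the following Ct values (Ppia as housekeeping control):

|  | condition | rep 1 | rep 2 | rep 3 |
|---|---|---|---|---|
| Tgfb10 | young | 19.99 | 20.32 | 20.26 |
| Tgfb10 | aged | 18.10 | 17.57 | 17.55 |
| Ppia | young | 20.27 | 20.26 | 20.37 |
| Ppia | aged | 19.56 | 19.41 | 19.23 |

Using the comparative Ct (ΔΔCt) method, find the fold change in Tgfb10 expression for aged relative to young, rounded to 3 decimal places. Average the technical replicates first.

Mean Ct: Tgfb10 young 20.190; Tgfb10 aged 17.740; Ppia young 20.300; Ppia aged 19.400
ΔCt(young) = 20.190 − 20.300 = -0.110
ΔCt(aged) = 17.740 − 19.400 = -1.660
ΔΔCt = -1.660 − (-0.110) = -1.550
Fold change = 2^(−(-1.550)) = 2^1.550 = 2.9282

2.928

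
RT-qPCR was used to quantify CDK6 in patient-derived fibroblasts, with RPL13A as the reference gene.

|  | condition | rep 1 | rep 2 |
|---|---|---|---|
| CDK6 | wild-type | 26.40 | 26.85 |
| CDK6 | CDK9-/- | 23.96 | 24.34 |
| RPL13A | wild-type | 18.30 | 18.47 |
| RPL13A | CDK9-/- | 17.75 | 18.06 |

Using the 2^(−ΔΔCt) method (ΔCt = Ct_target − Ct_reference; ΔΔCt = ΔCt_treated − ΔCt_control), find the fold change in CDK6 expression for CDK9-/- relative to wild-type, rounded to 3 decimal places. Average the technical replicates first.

3.986

Mean Ct: CDK6 wild-type 26.625; CDK6 CDK9-/- 24.150; RPL13A wild-type 18.385; RPL13A CDK9-/- 17.905
ΔCt(wild-type) = 26.625 − 18.385 = 8.240
ΔCt(CDK9-/-) = 24.150 − 17.905 = 6.245
ΔΔCt = 6.245 − 8.240 = -1.995
Fold change = 2^(−(-1.995)) = 2^1.995 = 3.9862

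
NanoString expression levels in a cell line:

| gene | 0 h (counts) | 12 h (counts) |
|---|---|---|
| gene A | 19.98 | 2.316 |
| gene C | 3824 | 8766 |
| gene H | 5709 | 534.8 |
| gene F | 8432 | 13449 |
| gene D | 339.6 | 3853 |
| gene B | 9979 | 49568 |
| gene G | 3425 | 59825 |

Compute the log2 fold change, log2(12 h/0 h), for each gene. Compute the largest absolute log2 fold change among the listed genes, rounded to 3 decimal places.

4.127

log2(2.316/19.98) = -3.109  (gene A)
log2(8766/3824) = 1.197  (gene C)
log2(534.8/5709) = -3.416  (gene H)
log2(13449/8432) = 0.674  (gene F)
log2(3853/339.6) = 3.504  (gene D)
log2(49568/9979) = 2.312  (gene B)
log2(59825/3425) = 4.127  (gene G)
The largest magnitude belongs to gene G.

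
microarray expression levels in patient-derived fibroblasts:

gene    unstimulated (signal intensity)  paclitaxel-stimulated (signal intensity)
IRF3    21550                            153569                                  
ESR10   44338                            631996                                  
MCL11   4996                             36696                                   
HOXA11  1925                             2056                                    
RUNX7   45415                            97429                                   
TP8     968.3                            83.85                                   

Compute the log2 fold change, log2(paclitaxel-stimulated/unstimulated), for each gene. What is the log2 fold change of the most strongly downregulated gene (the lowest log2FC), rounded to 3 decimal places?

log2(153569/21550) = 2.833  (IRF3)
log2(631996/44338) = 3.833  (ESR10)
log2(36696/4996) = 2.877  (MCL11)
log2(2056/1925) = 0.095  (HOXA11)
log2(97429/45415) = 1.101  (RUNX7)
log2(83.85/968.3) = -3.530  (TP8)
TP8 is most strongly downregulated.

-3.530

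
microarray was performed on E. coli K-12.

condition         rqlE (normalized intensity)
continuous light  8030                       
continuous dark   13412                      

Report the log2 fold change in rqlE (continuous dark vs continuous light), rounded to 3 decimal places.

Fold change = 13412 / 8030 = 1.6702
log2(1.6702) = 0.7401

0.740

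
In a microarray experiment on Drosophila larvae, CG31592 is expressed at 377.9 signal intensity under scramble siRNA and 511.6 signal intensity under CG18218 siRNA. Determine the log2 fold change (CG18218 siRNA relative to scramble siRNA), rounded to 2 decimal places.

0.44

Fold change = 511.6 / 377.9 = 1.3538
log2(1.3538) = 0.437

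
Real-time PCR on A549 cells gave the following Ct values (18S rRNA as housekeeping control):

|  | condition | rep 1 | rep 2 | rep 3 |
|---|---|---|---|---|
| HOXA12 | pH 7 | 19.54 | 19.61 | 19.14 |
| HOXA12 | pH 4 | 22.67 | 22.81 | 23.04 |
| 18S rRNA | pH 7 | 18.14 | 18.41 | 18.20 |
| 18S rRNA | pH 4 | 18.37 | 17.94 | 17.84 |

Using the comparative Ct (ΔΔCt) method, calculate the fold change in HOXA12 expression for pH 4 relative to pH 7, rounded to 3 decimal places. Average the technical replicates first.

0.082

Mean Ct: HOXA12 pH 7 19.430; HOXA12 pH 4 22.840; 18S rRNA pH 7 18.250; 18S rRNA pH 4 18.050
ΔCt(pH 7) = 19.430 − 18.250 = 1.180
ΔCt(pH 4) = 22.840 − 18.050 = 4.790
ΔΔCt = 4.790 − 1.180 = 3.610
Fold change = 2^(−3.610) = 0.0819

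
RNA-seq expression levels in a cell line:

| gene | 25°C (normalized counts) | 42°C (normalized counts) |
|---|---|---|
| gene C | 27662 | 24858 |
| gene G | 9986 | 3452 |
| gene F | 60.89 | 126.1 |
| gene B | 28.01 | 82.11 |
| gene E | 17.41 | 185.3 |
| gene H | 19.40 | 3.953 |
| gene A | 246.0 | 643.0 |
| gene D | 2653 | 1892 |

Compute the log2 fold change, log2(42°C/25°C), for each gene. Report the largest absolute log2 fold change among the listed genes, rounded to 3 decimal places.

log2(24858/27662) = -0.154  (gene C)
log2(3452/9986) = -1.532  (gene G)
log2(126.1/60.89) = 1.050  (gene F)
log2(82.11/28.01) = 1.552  (gene B)
log2(185.3/17.41) = 3.412  (gene E)
log2(3.953/19.40) = -2.295  (gene H)
log2(643.0/246.0) = 1.386  (gene A)
log2(1892/2653) = -0.488  (gene D)
The largest magnitude belongs to gene E.

3.412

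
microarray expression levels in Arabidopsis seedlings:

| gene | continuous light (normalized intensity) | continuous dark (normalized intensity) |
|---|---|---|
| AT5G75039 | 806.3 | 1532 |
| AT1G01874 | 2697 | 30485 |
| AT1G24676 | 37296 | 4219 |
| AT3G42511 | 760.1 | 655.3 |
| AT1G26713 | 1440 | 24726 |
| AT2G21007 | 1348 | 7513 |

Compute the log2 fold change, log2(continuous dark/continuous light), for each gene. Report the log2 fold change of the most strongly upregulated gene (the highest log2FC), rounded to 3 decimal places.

4.102

log2(1532/806.3) = 0.926  (AT5G75039)
log2(30485/2697) = 3.499  (AT1G01874)
log2(4219/37296) = -3.144  (AT1G24676)
log2(655.3/760.1) = -0.214  (AT3G42511)
log2(24726/1440) = 4.102  (AT1G26713)
log2(7513/1348) = 2.479  (AT2G21007)
AT1G26713 is most strongly upregulated.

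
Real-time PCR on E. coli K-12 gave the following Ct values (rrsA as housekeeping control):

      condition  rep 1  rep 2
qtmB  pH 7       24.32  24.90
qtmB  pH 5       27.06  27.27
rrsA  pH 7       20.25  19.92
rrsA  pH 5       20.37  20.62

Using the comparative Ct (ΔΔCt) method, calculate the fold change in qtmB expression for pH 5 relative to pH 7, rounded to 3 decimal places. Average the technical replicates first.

0.226

Mean Ct: qtmB pH 7 24.610; qtmB pH 5 27.165; rrsA pH 7 20.085; rrsA pH 5 20.495
ΔCt(pH 7) = 24.610 − 20.085 = 4.525
ΔCt(pH 5) = 27.165 − 20.495 = 6.670
ΔΔCt = 6.670 − 4.525 = 2.145
Fold change = 2^(−2.145) = 0.2261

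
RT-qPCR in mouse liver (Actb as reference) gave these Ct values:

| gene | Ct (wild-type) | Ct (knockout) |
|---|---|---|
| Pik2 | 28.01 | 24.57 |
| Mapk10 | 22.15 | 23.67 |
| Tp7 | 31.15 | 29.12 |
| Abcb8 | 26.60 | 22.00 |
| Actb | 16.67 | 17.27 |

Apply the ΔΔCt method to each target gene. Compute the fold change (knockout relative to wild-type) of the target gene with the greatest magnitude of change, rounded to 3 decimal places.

36.758

Pik2: ΔΔCt = (24.57−17.27) − (28.01−16.67) = 7.30 − 11.34 = -4.04; fold change = 2^4.04 = 16.450
Mapk10: ΔΔCt = (23.67−17.27) − (22.15−16.67) = 6.40 − 5.48 = 0.92; fold change = 2^-0.92 = 0.529
Tp7: ΔΔCt = (29.12−17.27) − (31.15−16.67) = 11.85 − 14.48 = -2.63; fold change = 2^2.63 = 6.190
Abcb8: ΔΔCt = (22.00−17.27) − (26.60−16.67) = 4.73 − 9.93 = -5.20; fold change = 2^5.20 = 36.758
Abcb8 has the largest |ΔΔCt| = 5.20.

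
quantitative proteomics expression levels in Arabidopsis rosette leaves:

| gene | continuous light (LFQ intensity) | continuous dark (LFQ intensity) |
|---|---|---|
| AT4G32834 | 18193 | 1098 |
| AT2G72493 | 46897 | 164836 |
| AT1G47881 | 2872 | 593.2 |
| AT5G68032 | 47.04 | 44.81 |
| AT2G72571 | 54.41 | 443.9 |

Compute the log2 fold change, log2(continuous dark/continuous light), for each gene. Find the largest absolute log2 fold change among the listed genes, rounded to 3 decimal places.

4.050

log2(1098/18193) = -4.050  (AT4G32834)
log2(164836/46897) = 1.813  (AT2G72493)
log2(593.2/2872) = -2.275  (AT1G47881)
log2(44.81/47.04) = -0.070  (AT5G68032)
log2(443.9/54.41) = 3.028  (AT2G72571)
The largest magnitude belongs to AT4G32834.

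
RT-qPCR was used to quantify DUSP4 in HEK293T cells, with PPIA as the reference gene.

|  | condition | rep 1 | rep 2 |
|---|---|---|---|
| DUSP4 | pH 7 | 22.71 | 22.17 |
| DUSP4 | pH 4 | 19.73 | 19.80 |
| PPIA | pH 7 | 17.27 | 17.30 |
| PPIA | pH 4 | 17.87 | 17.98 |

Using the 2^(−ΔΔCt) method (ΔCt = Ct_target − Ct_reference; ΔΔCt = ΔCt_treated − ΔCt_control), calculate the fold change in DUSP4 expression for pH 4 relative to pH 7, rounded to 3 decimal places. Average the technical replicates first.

9.952

Mean Ct: DUSP4 pH 7 22.440; DUSP4 pH 4 19.765; PPIA pH 7 17.285; PPIA pH 4 17.925
ΔCt(pH 7) = 22.440 − 17.285 = 5.155
ΔCt(pH 4) = 19.765 − 17.925 = 1.840
ΔΔCt = 1.840 − 5.155 = -3.315
Fold change = 2^(−(-3.315)) = 2^3.315 = 9.9521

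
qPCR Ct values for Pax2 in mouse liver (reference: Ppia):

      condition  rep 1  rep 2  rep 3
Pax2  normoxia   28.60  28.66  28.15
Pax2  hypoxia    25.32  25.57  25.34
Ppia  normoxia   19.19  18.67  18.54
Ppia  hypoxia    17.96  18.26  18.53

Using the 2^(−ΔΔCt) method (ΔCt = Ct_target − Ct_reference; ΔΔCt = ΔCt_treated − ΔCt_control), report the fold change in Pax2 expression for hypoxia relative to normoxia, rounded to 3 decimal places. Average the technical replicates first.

Mean Ct: Pax2 normoxia 28.470; Pax2 hypoxia 25.410; Ppia normoxia 18.800; Ppia hypoxia 18.250
ΔCt(normoxia) = 28.470 − 18.800 = 9.670
ΔCt(hypoxia) = 25.410 − 18.250 = 7.160
ΔΔCt = 7.160 − 9.670 = -2.510
Fold change = 2^(−(-2.510)) = 2^2.510 = 5.6962

5.696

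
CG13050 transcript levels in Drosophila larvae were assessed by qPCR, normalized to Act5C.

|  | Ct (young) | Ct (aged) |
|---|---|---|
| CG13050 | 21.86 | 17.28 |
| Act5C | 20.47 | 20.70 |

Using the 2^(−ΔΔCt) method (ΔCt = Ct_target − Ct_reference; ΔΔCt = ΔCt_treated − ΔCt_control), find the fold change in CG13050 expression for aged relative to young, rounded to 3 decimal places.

ΔCt(young) = 21.860 − 20.470 = 1.390
ΔCt(aged) = 17.280 − 20.700 = -3.420
ΔΔCt = -3.420 − 1.390 = -4.810
Fold change = 2^(−(-4.810)) = 2^4.810 = 28.0514

28.051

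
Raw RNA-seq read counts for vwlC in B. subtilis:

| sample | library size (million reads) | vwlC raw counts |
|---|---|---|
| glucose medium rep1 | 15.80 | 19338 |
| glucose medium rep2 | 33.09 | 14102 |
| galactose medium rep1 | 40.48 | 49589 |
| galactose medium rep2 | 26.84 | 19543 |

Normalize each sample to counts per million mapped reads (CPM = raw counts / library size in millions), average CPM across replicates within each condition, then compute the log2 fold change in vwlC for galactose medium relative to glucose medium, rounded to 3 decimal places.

0.243

CPM(glucose medium rep1) = 19338 / 15.80 = 1223.9241
CPM(glucose medium rep2) = 14102 / 33.09 = 426.1710
CPM(galactose medium rep1) = 49589 / 40.48 = 1225.0247
CPM(galactose medium rep2) = 19543 / 26.84 = 728.1297
mean CPM(glucose medium) = 825.0475; mean CPM(galactose medium) = 976.5772
Fold change = 976.5772 / 825.0475 = 1.18366
log2(1.18366) = 0.2433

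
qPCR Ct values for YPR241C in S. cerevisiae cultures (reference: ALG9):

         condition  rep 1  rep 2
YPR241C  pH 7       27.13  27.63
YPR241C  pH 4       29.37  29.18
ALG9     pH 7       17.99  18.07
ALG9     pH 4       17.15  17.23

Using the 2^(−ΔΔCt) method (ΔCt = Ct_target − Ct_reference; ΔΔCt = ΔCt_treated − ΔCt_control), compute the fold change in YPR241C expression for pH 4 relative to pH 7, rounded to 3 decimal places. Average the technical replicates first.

0.150

Mean Ct: YPR241C pH 7 27.380; YPR241C pH 4 29.275; ALG9 pH 7 18.030; ALG9 pH 4 17.190
ΔCt(pH 7) = 27.380 − 18.030 = 9.350
ΔCt(pH 4) = 29.275 − 17.190 = 12.085
ΔΔCt = 12.085 − 9.350 = 2.735
Fold change = 2^(−2.735) = 0.1502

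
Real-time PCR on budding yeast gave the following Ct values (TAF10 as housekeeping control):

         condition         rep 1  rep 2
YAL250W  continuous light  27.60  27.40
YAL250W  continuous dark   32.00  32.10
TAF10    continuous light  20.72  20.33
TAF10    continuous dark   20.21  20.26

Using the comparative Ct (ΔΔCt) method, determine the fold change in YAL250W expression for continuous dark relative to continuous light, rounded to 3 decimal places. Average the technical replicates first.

0.035

Mean Ct: YAL250W continuous light 27.500; YAL250W continuous dark 32.050; TAF10 continuous light 20.525; TAF10 continuous dark 20.235
ΔCt(continuous light) = 27.500 − 20.525 = 6.975
ΔCt(continuous dark) = 32.050 − 20.235 = 11.815
ΔΔCt = 11.815 − 6.975 = 4.840
Fold change = 2^(−4.840) = 0.0349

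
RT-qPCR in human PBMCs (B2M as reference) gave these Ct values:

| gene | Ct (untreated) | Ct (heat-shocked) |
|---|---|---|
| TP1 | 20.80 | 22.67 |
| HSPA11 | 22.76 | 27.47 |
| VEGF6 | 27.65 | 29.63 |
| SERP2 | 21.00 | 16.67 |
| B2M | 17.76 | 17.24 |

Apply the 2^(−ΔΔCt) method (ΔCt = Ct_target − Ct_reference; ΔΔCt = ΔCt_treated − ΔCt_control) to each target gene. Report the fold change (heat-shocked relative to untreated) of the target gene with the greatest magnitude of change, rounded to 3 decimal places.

TP1: ΔΔCt = (22.67−17.24) − (20.80−17.76) = 5.43 − 3.04 = 2.39; fold change = 2^-2.39 = 0.191
HSPA11: ΔΔCt = (27.47−17.24) − (22.76−17.76) = 10.23 − 5.00 = 5.23; fold change = 2^-5.23 = 0.027
VEGF6: ΔΔCt = (29.63−17.24) − (27.65−17.76) = 12.39 − 9.89 = 2.50; fold change = 2^-2.50 = 0.177
SERP2: ΔΔCt = (16.67−17.24) − (21.00−17.76) = -0.57 − 3.24 = -3.81; fold change = 2^3.81 = 14.026
HSPA11 has the largest |ΔΔCt| = 5.23.

0.027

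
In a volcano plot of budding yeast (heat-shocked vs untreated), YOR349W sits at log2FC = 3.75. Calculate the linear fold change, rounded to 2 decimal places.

13.45

Fold change = 2^(3.75) = 13.454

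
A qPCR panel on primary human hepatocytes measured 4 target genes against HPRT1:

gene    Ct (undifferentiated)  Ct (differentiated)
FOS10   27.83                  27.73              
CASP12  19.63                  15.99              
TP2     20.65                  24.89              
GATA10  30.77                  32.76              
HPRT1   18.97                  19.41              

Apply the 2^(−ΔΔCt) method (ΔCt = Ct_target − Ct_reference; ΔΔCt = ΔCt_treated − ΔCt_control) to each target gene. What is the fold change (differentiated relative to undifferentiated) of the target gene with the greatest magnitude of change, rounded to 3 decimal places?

16.912

FOS10: ΔΔCt = (27.73−19.41) − (27.83−18.97) = 8.32 − 8.86 = -0.54; fold change = 2^0.54 = 1.454
CASP12: ΔΔCt = (15.99−19.41) − (19.63−18.97) = -3.42 − 0.66 = -4.08; fold change = 2^4.08 = 16.912
TP2: ΔΔCt = (24.89−19.41) − (20.65−18.97) = 5.48 − 1.68 = 3.80; fold change = 2^-3.80 = 0.072
GATA10: ΔΔCt = (32.76−19.41) − (30.77−18.97) = 13.35 − 11.80 = 1.55; fold change = 2^-1.55 = 0.342
CASP12 has the largest |ΔΔCt| = 4.08.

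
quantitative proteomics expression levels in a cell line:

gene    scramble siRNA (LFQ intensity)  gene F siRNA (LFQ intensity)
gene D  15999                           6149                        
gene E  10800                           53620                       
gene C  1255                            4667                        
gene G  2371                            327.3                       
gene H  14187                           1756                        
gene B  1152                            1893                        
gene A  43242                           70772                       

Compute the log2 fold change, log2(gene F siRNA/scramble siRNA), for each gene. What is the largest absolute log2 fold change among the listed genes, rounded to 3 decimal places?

3.014

log2(6149/15999) = -1.380  (gene D)
log2(53620/10800) = 2.312  (gene E)
log2(4667/1255) = 1.895  (gene C)
log2(327.3/2371) = -2.857  (gene G)
log2(1756/14187) = -3.014  (gene H)
log2(1893/1152) = 0.717  (gene B)
log2(70772/43242) = 0.711  (gene A)
The largest magnitude belongs to gene H.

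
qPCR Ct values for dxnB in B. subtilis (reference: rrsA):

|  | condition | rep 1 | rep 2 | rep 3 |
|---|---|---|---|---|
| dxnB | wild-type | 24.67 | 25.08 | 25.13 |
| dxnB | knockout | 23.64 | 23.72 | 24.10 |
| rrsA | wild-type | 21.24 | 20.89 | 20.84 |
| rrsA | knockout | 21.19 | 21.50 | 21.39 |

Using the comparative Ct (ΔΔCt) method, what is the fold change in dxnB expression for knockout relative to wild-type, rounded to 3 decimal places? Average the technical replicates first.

2.848

Mean Ct: dxnB wild-type 24.960; dxnB knockout 23.820; rrsA wild-type 20.990; rrsA knockout 21.360
ΔCt(wild-type) = 24.960 − 20.990 = 3.970
ΔCt(knockout) = 23.820 − 21.360 = 2.460
ΔΔCt = 2.460 − 3.970 = -1.510
Fold change = 2^(−(-1.510)) = 2^1.510 = 2.8481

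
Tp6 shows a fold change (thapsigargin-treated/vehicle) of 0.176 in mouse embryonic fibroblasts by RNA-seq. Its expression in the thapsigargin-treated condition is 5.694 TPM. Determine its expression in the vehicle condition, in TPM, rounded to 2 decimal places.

vehicle expression = 5.694 / 0.176 = 32.35

32.35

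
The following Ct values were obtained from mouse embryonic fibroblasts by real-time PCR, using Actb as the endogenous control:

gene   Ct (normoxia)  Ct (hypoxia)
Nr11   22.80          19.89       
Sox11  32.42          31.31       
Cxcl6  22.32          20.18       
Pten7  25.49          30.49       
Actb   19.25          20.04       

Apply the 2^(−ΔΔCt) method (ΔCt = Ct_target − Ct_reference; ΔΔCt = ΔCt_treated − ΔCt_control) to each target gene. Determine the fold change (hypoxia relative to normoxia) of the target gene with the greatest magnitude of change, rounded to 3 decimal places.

Nr11: ΔΔCt = (19.89−20.04) − (22.80−19.25) = -0.15 − 3.55 = -3.70; fold change = 2^3.70 = 12.996
Sox11: ΔΔCt = (31.31−20.04) − (32.42−19.25) = 11.27 − 13.17 = -1.90; fold change = 2^1.90 = 3.732
Cxcl6: ΔΔCt = (20.18−20.04) − (22.32−19.25) = 0.14 − 3.07 = -2.93; fold change = 2^2.93 = 7.621
Pten7: ΔΔCt = (30.49−20.04) − (25.49−19.25) = 10.45 − 6.24 = 4.21; fold change = 2^-4.21 = 0.054
Pten7 has the largest |ΔΔCt| = 4.21.

0.054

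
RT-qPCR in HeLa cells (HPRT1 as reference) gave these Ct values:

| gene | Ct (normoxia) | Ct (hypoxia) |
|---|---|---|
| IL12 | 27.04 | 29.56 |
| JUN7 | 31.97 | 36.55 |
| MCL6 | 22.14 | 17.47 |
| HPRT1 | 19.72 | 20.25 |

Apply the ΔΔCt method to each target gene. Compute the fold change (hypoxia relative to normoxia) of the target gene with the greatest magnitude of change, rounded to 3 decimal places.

36.758

IL12: ΔΔCt = (29.56−20.25) − (27.04−19.72) = 9.31 − 7.32 = 1.99; fold change = 2^-1.99 = 0.252
JUN7: ΔΔCt = (36.55−20.25) − (31.97−19.72) = 16.30 − 12.25 = 4.05; fold change = 2^-4.05 = 0.060
MCL6: ΔΔCt = (17.47−20.25) − (22.14−19.72) = -2.78 − 2.42 = -5.20; fold change = 2^5.20 = 36.758
MCL6 has the largest |ΔΔCt| = 5.20.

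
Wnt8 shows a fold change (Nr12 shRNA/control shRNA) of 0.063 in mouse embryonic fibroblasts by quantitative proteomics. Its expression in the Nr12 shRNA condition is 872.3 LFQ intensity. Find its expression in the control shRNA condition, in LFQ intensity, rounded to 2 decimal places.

control shRNA expression = 872.3 / 0.063 = 13846.03

13846.03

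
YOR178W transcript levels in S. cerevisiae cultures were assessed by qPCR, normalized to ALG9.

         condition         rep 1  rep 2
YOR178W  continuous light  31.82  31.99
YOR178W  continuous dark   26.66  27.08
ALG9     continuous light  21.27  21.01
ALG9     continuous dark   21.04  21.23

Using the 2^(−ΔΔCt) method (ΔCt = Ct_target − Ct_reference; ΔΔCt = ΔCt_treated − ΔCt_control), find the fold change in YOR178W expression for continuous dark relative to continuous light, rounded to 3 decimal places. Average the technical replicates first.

32.672

Mean Ct: YOR178W continuous light 31.905; YOR178W continuous dark 26.870; ALG9 continuous light 21.140; ALG9 continuous dark 21.135
ΔCt(continuous light) = 31.905 − 21.140 = 10.765
ΔCt(continuous dark) = 26.870 − 21.135 = 5.735
ΔΔCt = 5.735 − 10.765 = -5.030
Fold change = 2^(−(-5.030)) = 2^5.030 = 32.6724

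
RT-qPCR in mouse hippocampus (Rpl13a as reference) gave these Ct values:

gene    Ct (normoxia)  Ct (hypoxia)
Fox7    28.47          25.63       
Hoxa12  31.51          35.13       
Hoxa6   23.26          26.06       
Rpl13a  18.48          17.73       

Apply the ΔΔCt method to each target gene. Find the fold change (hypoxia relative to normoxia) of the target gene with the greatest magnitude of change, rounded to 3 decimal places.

0.048

Fox7: ΔΔCt = (25.63−17.73) − (28.47−18.48) = 7.90 − 9.99 = -2.09; fold change = 2^2.09 = 4.257
Hoxa12: ΔΔCt = (35.13−17.73) − (31.51−18.48) = 17.40 − 13.03 = 4.37; fold change = 2^-4.37 = 0.048
Hoxa6: ΔΔCt = (26.06−17.73) − (23.26−18.48) = 8.33 − 4.78 = 3.55; fold change = 2^-3.55 = 0.085
Hoxa12 has the largest |ΔΔCt| = 4.37.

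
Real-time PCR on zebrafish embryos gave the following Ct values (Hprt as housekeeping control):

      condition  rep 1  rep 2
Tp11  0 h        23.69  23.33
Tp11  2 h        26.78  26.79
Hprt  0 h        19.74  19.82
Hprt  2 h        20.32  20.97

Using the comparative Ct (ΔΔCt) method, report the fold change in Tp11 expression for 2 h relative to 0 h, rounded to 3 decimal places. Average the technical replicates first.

0.188

Mean Ct: Tp11 0 h 23.510; Tp11 2 h 26.785; Hprt 0 h 19.780; Hprt 2 h 20.645
ΔCt(0 h) = 23.510 − 19.780 = 3.730
ΔCt(2 h) = 26.785 − 20.645 = 6.140
ΔΔCt = 6.140 − 3.730 = 2.410
Fold change = 2^(−2.410) = 0.1882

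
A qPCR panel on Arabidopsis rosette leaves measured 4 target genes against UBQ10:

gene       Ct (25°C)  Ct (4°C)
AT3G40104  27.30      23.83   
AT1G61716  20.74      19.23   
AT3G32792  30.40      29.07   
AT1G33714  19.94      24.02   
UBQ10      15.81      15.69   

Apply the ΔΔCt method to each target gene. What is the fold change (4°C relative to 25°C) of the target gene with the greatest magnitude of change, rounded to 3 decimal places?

AT3G40104: ΔΔCt = (23.83−15.69) − (27.30−15.81) = 8.14 − 11.49 = -3.35; fold change = 2^3.35 = 10.196
AT1G61716: ΔΔCt = (19.23−15.69) − (20.74−15.81) = 3.54 − 4.93 = -1.39; fold change = 2^1.39 = 2.621
AT3G32792: ΔΔCt = (29.07−15.69) − (30.40−15.81) = 13.38 − 14.59 = -1.21; fold change = 2^1.21 = 2.313
AT1G33714: ΔΔCt = (24.02−15.69) − (19.94−15.81) = 8.33 − 4.13 = 4.20; fold change = 2^-4.20 = 0.054
AT1G33714 has the largest |ΔΔCt| = 4.20.

0.054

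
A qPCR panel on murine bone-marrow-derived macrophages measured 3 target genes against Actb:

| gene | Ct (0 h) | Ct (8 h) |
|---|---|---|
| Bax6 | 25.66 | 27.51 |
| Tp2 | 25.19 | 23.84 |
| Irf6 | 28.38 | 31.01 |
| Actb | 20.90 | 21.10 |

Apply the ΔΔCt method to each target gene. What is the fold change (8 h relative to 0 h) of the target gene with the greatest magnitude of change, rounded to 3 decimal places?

0.186

Bax6: ΔΔCt = (27.51−21.10) − (25.66−20.90) = 6.41 − 4.76 = 1.65; fold change = 2^-1.65 = 0.319
Tp2: ΔΔCt = (23.84−21.10) − (25.19−20.90) = 2.74 − 4.29 = -1.55; fold change = 2^1.55 = 2.928
Irf6: ΔΔCt = (31.01−21.10) − (28.38−20.90) = 9.91 − 7.48 = 2.43; fold change = 2^-2.43 = 0.186
Irf6 has the largest |ΔΔCt| = 2.43.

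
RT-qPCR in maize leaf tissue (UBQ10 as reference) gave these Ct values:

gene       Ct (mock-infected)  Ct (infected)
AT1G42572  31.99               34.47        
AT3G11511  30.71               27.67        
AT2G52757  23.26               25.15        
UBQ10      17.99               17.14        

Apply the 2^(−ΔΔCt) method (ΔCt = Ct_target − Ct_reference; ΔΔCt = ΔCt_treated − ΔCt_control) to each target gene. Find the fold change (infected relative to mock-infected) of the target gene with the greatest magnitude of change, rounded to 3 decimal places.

AT1G42572: ΔΔCt = (34.47−17.14) − (31.99−17.99) = 17.33 − 14.00 = 3.33; fold change = 2^-3.33 = 0.099
AT3G11511: ΔΔCt = (27.67−17.14) − (30.71−17.99) = 10.53 − 12.72 = -2.19; fold change = 2^2.19 = 4.563
AT2G52757: ΔΔCt = (25.15−17.14) − (23.26−17.99) = 8.01 − 5.27 = 2.74; fold change = 2^-2.74 = 0.150
AT1G42572 has the largest |ΔΔCt| = 3.33.

0.099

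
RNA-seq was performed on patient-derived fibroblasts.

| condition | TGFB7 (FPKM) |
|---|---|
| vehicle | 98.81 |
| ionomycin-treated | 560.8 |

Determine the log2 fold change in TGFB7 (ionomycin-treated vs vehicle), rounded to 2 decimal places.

Fold change = 560.8 / 98.81 = 5.6755
log2(5.6755) = 2.505

2.50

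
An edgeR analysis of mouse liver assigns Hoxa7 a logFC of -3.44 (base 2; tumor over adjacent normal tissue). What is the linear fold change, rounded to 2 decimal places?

0.09

Fold change = 2^(-3.44) = 0.092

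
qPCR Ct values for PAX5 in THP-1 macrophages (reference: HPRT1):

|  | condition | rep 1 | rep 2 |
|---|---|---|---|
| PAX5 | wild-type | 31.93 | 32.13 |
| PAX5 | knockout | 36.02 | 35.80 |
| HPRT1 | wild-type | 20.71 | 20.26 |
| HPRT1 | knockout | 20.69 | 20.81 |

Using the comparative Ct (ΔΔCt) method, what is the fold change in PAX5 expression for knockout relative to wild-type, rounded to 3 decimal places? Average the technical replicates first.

Mean Ct: PAX5 wild-type 32.030; PAX5 knockout 35.910; HPRT1 wild-type 20.485; HPRT1 knockout 20.750
ΔCt(wild-type) = 32.030 − 20.485 = 11.545
ΔCt(knockout) = 35.910 − 20.750 = 15.160
ΔΔCt = 15.160 − 11.545 = 3.615
Fold change = 2^(−3.615) = 0.0816

0.082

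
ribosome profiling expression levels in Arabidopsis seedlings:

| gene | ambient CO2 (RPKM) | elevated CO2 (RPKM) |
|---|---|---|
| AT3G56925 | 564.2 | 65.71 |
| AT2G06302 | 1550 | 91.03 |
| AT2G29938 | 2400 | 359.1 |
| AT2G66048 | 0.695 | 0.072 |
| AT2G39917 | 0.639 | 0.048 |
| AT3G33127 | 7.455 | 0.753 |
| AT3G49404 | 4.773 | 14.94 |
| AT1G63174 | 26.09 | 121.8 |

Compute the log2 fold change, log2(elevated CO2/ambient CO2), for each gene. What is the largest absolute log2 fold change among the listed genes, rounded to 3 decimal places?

log2(65.71/564.2) = -3.102  (AT3G56925)
log2(91.03/1550) = -4.090  (AT2G06302)
log2(359.1/2400) = -2.741  (AT2G29938)
log2(0.072/0.695) = -3.271  (AT2G66048)
log2(0.048/0.639) = -3.735  (AT2G39917)
log2(0.753/7.455) = -3.307  (AT3G33127)
log2(14.94/4.773) = 1.646  (AT3G49404)
log2(121.8/26.09) = 2.223  (AT1G63174)
The largest magnitude belongs to AT2G06302.

4.090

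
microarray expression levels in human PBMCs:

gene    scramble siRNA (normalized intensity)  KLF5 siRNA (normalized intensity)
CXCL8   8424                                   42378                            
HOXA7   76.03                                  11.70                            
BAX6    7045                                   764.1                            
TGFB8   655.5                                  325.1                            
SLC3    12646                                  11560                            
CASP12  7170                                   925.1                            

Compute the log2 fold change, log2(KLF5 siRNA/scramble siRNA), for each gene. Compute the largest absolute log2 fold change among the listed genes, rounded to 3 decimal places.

log2(42378/8424) = 2.331  (CXCL8)
log2(11.70/76.03) = -2.700  (HOXA7)
log2(764.1/7045) = -3.205  (BAX6)
log2(325.1/655.5) = -1.012  (TGFB8)
log2(11560/12646) = -0.130  (SLC3)
log2(925.1/7170) = -2.954  (CASP12)
The largest magnitude belongs to BAX6.

3.205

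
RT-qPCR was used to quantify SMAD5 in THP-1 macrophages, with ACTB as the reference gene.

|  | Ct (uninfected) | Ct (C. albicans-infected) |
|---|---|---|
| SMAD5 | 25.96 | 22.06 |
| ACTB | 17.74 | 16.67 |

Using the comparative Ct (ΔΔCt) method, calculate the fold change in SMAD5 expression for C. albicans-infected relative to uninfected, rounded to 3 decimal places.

ΔCt(uninfected) = 25.960 − 17.740 = 8.220
ΔCt(C. albicans-infected) = 22.060 − 16.670 = 5.390
ΔΔCt = 5.390 − 8.220 = -2.830
Fold change = 2^(−(-2.830)) = 2^2.830 = 7.1107

7.111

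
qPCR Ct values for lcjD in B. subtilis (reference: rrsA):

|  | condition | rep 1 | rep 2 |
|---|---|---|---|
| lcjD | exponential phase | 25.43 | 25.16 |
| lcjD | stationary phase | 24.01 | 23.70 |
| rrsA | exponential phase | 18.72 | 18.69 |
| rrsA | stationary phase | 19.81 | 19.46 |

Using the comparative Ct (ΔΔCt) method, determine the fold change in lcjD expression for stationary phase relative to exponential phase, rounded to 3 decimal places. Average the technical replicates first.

5.169

Mean Ct: lcjD exponential phase 25.295; lcjD stationary phase 23.855; rrsA exponential phase 18.705; rrsA stationary phase 19.635
ΔCt(exponential phase) = 25.295 − 18.705 = 6.590
ΔCt(stationary phase) = 23.855 − 19.635 = 4.220
ΔΔCt = 4.220 − 6.590 = -2.370
Fold change = 2^(−(-2.370)) = 2^2.370 = 5.1694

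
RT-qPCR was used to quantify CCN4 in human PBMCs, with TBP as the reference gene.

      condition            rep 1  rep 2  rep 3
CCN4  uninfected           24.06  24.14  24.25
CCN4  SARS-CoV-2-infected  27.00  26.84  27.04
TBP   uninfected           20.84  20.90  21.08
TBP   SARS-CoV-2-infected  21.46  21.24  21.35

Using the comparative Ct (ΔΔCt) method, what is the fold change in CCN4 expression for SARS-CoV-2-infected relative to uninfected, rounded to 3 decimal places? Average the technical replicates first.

Mean Ct: CCN4 uninfected 24.150; CCN4 SARS-CoV-2-infected 26.960; TBP uninfected 20.940; TBP SARS-CoV-2-infected 21.350
ΔCt(uninfected) = 24.150 − 20.940 = 3.210
ΔCt(SARS-CoV-2-infected) = 26.960 − 21.350 = 5.610
ΔΔCt = 5.610 − 3.210 = 2.400
Fold change = 2^(−2.400) = 0.1895

0.189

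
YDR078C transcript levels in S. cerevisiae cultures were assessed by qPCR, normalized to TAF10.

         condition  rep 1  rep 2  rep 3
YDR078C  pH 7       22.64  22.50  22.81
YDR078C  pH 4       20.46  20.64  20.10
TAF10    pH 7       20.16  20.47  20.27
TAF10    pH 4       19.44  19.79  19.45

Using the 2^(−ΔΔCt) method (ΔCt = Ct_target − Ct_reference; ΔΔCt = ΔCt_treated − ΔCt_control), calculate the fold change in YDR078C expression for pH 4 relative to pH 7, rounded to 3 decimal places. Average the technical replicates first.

2.848

Mean Ct: YDR078C pH 7 22.650; YDR078C pH 4 20.400; TAF10 pH 7 20.300; TAF10 pH 4 19.560
ΔCt(pH 7) = 22.650 − 20.300 = 2.350
ΔCt(pH 4) = 20.400 − 19.560 = 0.840
ΔΔCt = 0.840 − 2.350 = -1.510
Fold change = 2^(−(-1.510)) = 2^1.510 = 2.8481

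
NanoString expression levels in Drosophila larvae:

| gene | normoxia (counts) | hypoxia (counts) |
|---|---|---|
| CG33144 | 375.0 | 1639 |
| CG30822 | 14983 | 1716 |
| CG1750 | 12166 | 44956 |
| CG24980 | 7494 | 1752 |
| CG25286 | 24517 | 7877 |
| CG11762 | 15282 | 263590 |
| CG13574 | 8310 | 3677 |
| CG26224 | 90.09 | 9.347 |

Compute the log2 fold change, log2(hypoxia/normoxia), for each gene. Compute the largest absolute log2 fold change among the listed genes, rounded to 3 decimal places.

4.108

log2(1639/375.0) = 2.128  (CG33144)
log2(1716/14983) = -3.126  (CG30822)
log2(44956/12166) = 1.886  (CG1750)
log2(1752/7494) = -2.097  (CG24980)
log2(7877/24517) = -1.638  (CG25286)
log2(263590/15282) = 4.108  (CG11762)
log2(3677/8310) = -1.176  (CG13574)
log2(9.347/90.09) = -3.269  (CG26224)
The largest magnitude belongs to CG11762.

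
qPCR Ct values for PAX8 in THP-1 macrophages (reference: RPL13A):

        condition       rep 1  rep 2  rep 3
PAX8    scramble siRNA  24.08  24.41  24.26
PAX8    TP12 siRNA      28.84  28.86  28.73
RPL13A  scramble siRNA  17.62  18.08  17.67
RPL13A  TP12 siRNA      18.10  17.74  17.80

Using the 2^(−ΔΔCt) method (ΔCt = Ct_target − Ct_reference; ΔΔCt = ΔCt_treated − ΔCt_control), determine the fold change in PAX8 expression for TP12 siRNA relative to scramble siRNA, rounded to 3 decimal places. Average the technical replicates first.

0.045

Mean Ct: PAX8 scramble siRNA 24.250; PAX8 TP12 siRNA 28.810; RPL13A scramble siRNA 17.790; RPL13A TP12 siRNA 17.880
ΔCt(scramble siRNA) = 24.250 − 17.790 = 6.460
ΔCt(TP12 siRNA) = 28.810 − 17.880 = 10.930
ΔΔCt = 10.930 − 6.460 = 4.470
Fold change = 2^(−4.470) = 0.0451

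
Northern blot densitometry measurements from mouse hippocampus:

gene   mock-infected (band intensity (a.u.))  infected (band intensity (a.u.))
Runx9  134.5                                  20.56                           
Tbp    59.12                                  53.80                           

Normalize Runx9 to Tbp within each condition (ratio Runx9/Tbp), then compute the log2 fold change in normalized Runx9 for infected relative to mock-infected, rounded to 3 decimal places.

-2.574

Runx9/Tbp (mock-infected) = 134.5 / 59.12 = 2.275
Runx9/Tbp (infected) = 20.56 / 53.80 = 0.38216
Fold change = 0.38216 / 2.275 = 0.1680
log2(0.1680) = -2.5737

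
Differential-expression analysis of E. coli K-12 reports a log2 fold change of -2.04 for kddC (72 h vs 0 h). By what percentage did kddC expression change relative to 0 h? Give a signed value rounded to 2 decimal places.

Fold change = 2^(-2.04) = 0.2432
Percent change = (FC − 1) × 100% = (0.2432 − 1) × 100 = -75.68%

-75.68%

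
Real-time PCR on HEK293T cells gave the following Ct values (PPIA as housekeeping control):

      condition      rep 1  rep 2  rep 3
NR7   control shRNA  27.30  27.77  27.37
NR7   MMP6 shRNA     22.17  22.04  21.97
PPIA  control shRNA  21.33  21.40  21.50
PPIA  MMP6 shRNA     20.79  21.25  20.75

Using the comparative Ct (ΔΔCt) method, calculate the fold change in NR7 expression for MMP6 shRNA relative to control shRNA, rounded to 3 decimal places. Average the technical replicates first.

30.696

Mean Ct: NR7 control shRNA 27.480; NR7 MMP6 shRNA 22.060; PPIA control shRNA 21.410; PPIA MMP6 shRNA 20.930
ΔCt(control shRNA) = 27.480 − 21.410 = 6.070
ΔCt(MMP6 shRNA) = 22.060 − 20.930 = 1.130
ΔΔCt = 1.130 − 6.070 = -4.940
Fold change = 2^(−(-4.940)) = 2^4.940 = 30.6965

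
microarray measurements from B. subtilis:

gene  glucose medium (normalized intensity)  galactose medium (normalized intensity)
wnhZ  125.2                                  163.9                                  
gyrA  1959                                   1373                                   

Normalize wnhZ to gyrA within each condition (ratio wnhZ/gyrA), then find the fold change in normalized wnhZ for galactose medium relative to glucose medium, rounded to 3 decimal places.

wnhZ/gyrA (glucose medium) = 125.2 / 1959 = 0.06391
wnhZ/gyrA (galactose medium) = 163.9 / 1373 = 0.11937
Fold change = 0.11937 / 0.06391 = 1.8678

1.868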